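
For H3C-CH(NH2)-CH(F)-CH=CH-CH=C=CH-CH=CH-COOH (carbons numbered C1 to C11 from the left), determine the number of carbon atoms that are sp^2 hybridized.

7

C1: sp3
C2: sp3
C3: sp3
C4: sp2 ✓
C5: sp2 ✓
C6: sp2 ✓
C7: sp
C8: sp2 ✓
C9: sp2 ✓
C10: sp2 ✓
C11: sp2 ✓
C4, C5, C6, C8, C9, C10, C11 → 7 sp2 carbons.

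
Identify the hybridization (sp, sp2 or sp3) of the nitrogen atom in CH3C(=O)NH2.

sp²

The nitrogen lone pair is delocalised into the carbonyl π system (amide resonance), so N is planar sp2 rather than the sp3 a naive steric count of 4 would suggest.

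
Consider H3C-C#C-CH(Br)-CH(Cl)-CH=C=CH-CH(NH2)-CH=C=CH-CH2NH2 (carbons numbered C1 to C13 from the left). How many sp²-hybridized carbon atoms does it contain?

C1: sp3
C2: sp
C3: sp
C4: sp3
C5: sp3
C6: sp2 ✓
C7: sp
C8: sp2 ✓
C9: sp3
C10: sp2 ✓
C11: sp
C12: sp2 ✓
C13: sp3
C6, C8, C10, C12 → 4 sp2 carbons.

4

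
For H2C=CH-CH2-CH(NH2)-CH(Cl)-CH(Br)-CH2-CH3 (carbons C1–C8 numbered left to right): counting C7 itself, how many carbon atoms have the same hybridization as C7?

6

C7 is sp3 (only σ bonds).
C1: sp2
C2: sp2
C3: sp3 ✓
C4: sp3 ✓
C5: sp3 ✓
C6: sp3 ✓
C7: sp3 ✓
C8: sp3 ✓
6 carbons are sp3.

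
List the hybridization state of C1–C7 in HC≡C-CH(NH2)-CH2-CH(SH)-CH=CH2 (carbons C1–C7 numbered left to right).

C1 — 2 σ bonds, plus two π bonds. Steric number 2, so sp.
C2: 2 σ bonds, plus two π bonds; 2 regions of electron density → sp.
C3 — 4 σ bonds. Steric number 4, so sp3.
C4: 4 σ bonds; 4 regions of electron density → sp3.
C5 is sp3: 4 σ bonds, 4 electron-density regions.
C6 carries 3 σ bonds, plus one π bond, giving a steric number of 3, so it is sp2.
C7: 3 σ bonds, plus one π bond; 3 regions of electron density → sp2.

C1 sp, C2 sp, C3 sp3, C4 sp3, C5 sp3, C6 sp2, C7 sp2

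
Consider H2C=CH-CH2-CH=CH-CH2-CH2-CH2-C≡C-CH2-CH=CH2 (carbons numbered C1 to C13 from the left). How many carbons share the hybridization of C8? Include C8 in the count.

C8 is sp3 (only σ bonds).
C1: sp2
C2: sp2
C3: sp3 ✓
C4: sp2
C5: sp2
C6: sp3 ✓
C7: sp3 ✓
C8: sp3 ✓
C9: sp
C10: sp
C11: sp3 ✓
C12: sp2
C13: sp2
5 carbons are sp3.

5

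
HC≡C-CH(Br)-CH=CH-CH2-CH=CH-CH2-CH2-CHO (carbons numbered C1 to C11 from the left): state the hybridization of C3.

C3: 4 σ bonds — 4 electron domains, sp3.

sp³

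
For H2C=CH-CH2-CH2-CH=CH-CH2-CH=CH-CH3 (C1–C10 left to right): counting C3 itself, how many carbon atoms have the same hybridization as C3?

4

C3 is sp3 (only σ bonds).
C1: sp2
C2: sp2
C3: sp3 ✓
C4: sp3 ✓
C5: sp2
C6: sp2
C7: sp3 ✓
C8: sp2
C9: sp2
C10: sp3 ✓
4 carbons are sp3.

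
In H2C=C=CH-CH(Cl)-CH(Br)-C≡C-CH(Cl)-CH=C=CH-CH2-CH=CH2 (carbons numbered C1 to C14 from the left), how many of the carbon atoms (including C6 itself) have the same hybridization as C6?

4

C6 is sp (two π bonds).
C1: sp2
C2: sp ✓
C3: sp2
C4: sp3
C5: sp3
C6: sp ✓
C7: sp ✓
C8: sp3
C9: sp2
C10: sp ✓
C11: sp2
C12: sp3
C13: sp2
C14: sp2
4 carbons are sp.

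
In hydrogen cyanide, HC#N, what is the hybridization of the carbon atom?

The carbon atom carries 2 σ bonds, plus two π bonds, giving a steric number of 2, so it is sp.

sp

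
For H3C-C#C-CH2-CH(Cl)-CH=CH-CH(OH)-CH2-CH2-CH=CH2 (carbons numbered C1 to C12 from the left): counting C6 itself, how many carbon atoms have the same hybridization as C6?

4

C6 is sp2 (one π bond).
C1: sp3
C2: sp
C3: sp
C4: sp3
C5: sp3
C6: sp2 ✓
C7: sp2 ✓
C8: sp3
C9: sp3
C10: sp3
C11: sp2 ✓
C12: sp2 ✓
4 carbons are sp2.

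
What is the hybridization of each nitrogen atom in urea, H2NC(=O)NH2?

Both N lone pairs are conjugated with the C=O; planar sp2.

sp2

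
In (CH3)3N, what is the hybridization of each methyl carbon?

Each methyl carbon: 4 σ bonds; 4 regions of electron density → sp3.

sp^3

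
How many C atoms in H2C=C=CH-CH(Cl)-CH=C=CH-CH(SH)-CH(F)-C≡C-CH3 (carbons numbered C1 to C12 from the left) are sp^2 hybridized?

4

C1: sp2 ✓
C2: sp
C3: sp2 ✓
C4: sp3
C5: sp2 ✓
C6: sp
C7: sp2 ✓
C8: sp3
C9: sp3
C10: sp
C11: sp
C12: sp3
C1, C3, C5, C7 → 4 sp2 carbons.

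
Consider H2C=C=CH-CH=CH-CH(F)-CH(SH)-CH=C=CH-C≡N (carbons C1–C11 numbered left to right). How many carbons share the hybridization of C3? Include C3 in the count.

6

C3 is sp2 (one π bond).
C1: sp2 ✓
C2: sp
C3: sp2 ✓
C4: sp2 ✓
C5: sp2 ✓
C6: sp3
C7: sp3
C8: sp2 ✓
C9: sp
C10: sp2 ✓
C11: sp
6 carbons are sp2.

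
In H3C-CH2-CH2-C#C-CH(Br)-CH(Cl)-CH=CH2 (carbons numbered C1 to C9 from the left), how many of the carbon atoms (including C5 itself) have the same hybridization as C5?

C5 is sp (two π bonds).
C1: sp3
C2: sp3
C3: sp3
C4: sp ✓
C5: sp ✓
C6: sp3
C7: sp3
C8: sp2
C9: sp2
2 carbons are sp.

2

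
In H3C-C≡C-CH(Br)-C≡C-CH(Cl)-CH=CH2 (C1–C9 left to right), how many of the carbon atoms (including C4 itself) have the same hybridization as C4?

C4 is sp3 (only σ bonds).
C1: sp3 ✓
C2: sp
C3: sp
C4: sp3 ✓
C5: sp
C6: sp
C7: sp3 ✓
C8: sp2
C9: sp2
3 carbons are sp3.

3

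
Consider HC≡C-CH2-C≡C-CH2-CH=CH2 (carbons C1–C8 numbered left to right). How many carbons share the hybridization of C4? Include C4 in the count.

C4 is sp (two π bonds).
C1: sp ✓
C2: sp ✓
C3: sp3
C4: sp ✓
C5: sp ✓
C6: sp3
C7: sp2
C8: sp2
4 carbons are sp.

4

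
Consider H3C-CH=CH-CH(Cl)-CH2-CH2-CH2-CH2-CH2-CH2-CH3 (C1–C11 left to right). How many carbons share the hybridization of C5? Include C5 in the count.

9

C5 is sp3 (only σ bonds).
C1: sp3 ✓
C2: sp2
C3: sp2
C4: sp3 ✓
C5: sp3 ✓
C6: sp3 ✓
C7: sp3 ✓
C8: sp3 ✓
C9: sp3 ✓
C10: sp3 ✓
C11: sp3 ✓
9 carbons are sp3.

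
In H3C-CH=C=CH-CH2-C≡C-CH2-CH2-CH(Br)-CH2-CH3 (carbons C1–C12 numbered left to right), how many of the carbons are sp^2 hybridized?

C1: sp3
C2: sp2 ✓
C3: sp
C4: sp2 ✓
C5: sp3
C6: sp
C7: sp
C8: sp3
C9: sp3
C10: sp3
C11: sp3
C12: sp3
C2, C4 → 2 sp2 carbons.

2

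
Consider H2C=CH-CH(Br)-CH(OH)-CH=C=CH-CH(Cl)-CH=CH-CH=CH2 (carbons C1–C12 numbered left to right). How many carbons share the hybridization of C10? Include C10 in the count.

8

C10 is sp2 (one π bond).
C1: sp2 ✓
C2: sp2 ✓
C3: sp3
C4: sp3
C5: sp2 ✓
C6: sp
C7: sp2 ✓
C8: sp3
C9: sp2 ✓
C10: sp2 ✓
C11: sp2 ✓
C12: sp2 ✓
8 carbons are sp2.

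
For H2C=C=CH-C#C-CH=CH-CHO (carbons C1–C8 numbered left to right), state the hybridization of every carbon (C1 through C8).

C1 — 3 σ bonds, plus one π bond. Steric number 3, so sp2.
C2: 2 σ bonds, plus two π bonds; 2 regions of electron density → sp.
C3 (3 σ bonds, plus one π bond) has steric number 3: sp2.
C4 (2 σ bonds, plus two π bonds) has steric number 2: sp.
C5 is sp: 2 σ bonds, plus two π bonds, 2 electron-density regions.
C6 carries 3 σ bonds, plus one π bond, giving a steric number of 3, so it is sp2.
C7 has 3 σ bonds, plus one π bond: steric number 3 → sp2.
C8 carries 3 σ bonds, plus one π bond, giving a steric number of 3, so it is sp2.

C1 sp2, C2 sp, C3 sp2, C4 sp, C5 sp, C6 sp2, C7 sp2, C8 sp2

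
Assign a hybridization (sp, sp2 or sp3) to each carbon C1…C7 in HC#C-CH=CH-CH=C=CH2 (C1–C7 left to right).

C1 sp, C2 sp, C3 sp2, C4 sp2, C5 sp2, C6 sp, C7 sp2

C1: 2 σ bonds, plus two π bonds — 2 electron domains, sp.
C2 is sp: 2 σ bonds, plus two π bonds, 2 electron-density regions.
C3 has 3 σ bonds, plus one π bond: steric number 3 → sp2.
C4 (3 σ bonds, plus one π bond) has steric number 3: sp2.
C5 has 3 σ bonds, plus one π bond: steric number 3 → sp2.
C6 carries 2 σ bonds, plus two π bonds, giving a steric number of 2, so it is sp.
C7 has 3 σ bonds, plus one π bond: steric number 3 → sp2.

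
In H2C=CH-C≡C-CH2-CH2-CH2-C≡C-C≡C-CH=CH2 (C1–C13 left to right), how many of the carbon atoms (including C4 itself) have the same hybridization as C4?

C4 is sp (two π bonds).
C1: sp2
C2: sp2
C3: sp ✓
C4: sp ✓
C5: sp3
C6: sp3
C7: sp3
C8: sp ✓
C9: sp ✓
C10: sp ✓
C11: sp ✓
C12: sp2
C13: sp2
6 carbons are sp.

6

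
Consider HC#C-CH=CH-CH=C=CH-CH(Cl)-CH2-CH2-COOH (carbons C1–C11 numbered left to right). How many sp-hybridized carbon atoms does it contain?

3

C1: sp ✓
C2: sp ✓
C3: sp2
C4: sp2
C5: sp2
C6: sp ✓
C7: sp2
C8: sp3
C9: sp3
C10: sp3
C11: sp2
C1, C2, C6 → 3 sp carbons.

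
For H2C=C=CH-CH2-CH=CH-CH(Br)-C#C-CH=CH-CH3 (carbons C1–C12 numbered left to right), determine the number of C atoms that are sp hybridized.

3

C1: sp2
C2: sp ✓
C3: sp2
C4: sp3
C5: sp2
C6: sp2
C7: sp3
C8: sp ✓
C9: sp ✓
C10: sp2
C11: sp2
C12: sp3
C2, C8, C9 → 3 sp carbons.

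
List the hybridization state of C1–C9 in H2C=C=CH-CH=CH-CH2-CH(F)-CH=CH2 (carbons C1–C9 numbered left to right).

C1 (3 σ bonds, plus one π bond) has steric number 3: sp2.
C2 is sp: 2 σ bonds, plus two π bonds, 2 electron-density regions.
C3: 3 σ bonds, plus one π bond — 3 electron domains, sp2.
C4 — 3 σ bonds, plus one π bond. Steric number 3, so sp2.
C5: 3 σ bonds, plus one π bond — 3 electron domains, sp2.
C6 has 4 σ bonds: steric number 4 → sp3.
C7: 4 σ bonds; 4 regions of electron density → sp3.
C8 carries 3 σ bonds, plus one π bond, giving a steric number of 3, so it is sp2.
C9: 3 σ bonds, plus one π bond; 3 regions of electron density → sp2.

C1 sp2, C2 sp, C3 sp2, C4 sp2, C5 sp2, C6 sp3, C7 sp3, C8 sp2, C9 sp2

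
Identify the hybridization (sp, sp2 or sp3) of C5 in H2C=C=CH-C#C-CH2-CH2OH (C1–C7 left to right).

sp

C5 is sp: 2 σ bonds, plus two π bonds, 2 electron-density regions.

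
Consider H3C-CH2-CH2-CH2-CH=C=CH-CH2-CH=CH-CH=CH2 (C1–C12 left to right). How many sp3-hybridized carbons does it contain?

C1: sp3 ✓
C2: sp3 ✓
C3: sp3 ✓
C4: sp3 ✓
C5: sp2
C6: sp
C7: sp2
C8: sp3 ✓
C9: sp2
C10: sp2
C11: sp2
C12: sp2
C1, C2, C3, C4, C8 → 5 sp3 carbons.

5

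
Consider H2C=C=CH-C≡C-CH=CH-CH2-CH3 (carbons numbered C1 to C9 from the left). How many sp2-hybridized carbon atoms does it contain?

4

C1: sp2 ✓
C2: sp
C3: sp2 ✓
C4: sp
C5: sp
C6: sp2 ✓
C7: sp2 ✓
C8: sp3
C9: sp3
C1, C3, C6, C7 → 4 sp2 carbons.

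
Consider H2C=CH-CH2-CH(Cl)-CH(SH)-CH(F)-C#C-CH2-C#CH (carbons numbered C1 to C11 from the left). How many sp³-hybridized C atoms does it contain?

C1: sp2
C2: sp2
C3: sp3 ✓
C4: sp3 ✓
C5: sp3 ✓
C6: sp3 ✓
C7: sp
C8: sp
C9: sp3 ✓
C10: sp
C11: sp
C3, C4, C5, C6, C9 → 5 sp3 carbons.

5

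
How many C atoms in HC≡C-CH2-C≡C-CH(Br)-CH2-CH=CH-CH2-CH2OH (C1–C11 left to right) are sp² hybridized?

C1: sp
C2: sp
C3: sp3
C4: sp
C5: sp
C6: sp3
C7: sp3
C8: sp2 ✓
C9: sp2 ✓
C10: sp3
C11: sp3
C8, C9 → 2 sp2 carbons.

2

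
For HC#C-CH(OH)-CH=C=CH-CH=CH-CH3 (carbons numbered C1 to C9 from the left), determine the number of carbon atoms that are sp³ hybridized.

2

C1: sp
C2: sp
C3: sp3 ✓
C4: sp2
C5: sp
C6: sp2
C7: sp2
C8: sp2
C9: sp3 ✓
C3, C9 → 2 sp3 carbons.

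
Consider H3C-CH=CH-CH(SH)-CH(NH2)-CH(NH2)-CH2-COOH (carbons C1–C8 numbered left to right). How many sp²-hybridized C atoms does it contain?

3

C1: sp3
C2: sp2 ✓
C3: sp2 ✓
C4: sp3
C5: sp3
C6: sp3
C7: sp3
C8: sp2 ✓
C2, C3, C8 → 3 sp2 carbons.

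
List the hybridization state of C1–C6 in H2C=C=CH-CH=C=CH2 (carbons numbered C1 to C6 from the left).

C1 sp2, C2 sp, C3 sp2, C4 sp2, C5 sp, C6 sp2

C1 — 3 σ bonds, plus one π bond. Steric number 3, so sp2.
C2: 2 σ bonds, plus two π bonds — 2 electron domains, sp.
C3 has 3 σ bonds, plus one π bond: steric number 3 → sp2.
C4 is sp2: 3 σ bonds, plus one π bond, 3 electron-density regions.
C5 (2 σ bonds, plus two π bonds) has steric number 2: sp.
C6 has 3 σ bonds, plus one π bond: steric number 3 → sp2.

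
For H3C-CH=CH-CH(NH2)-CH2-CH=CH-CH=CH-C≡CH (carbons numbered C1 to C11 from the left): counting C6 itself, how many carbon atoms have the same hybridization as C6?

6

C6 is sp2 (one π bond).
C1: sp3
C2: sp2 ✓
C3: sp2 ✓
C4: sp3
C5: sp3
C6: sp2 ✓
C7: sp2 ✓
C8: sp2 ✓
C9: sp2 ✓
C10: sp
C11: sp
6 carbons are sp2.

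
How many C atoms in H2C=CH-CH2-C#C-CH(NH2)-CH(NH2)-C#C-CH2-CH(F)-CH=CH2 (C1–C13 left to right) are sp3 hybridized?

C1: sp2
C2: sp2
C3: sp3 ✓
C4: sp
C5: sp
C6: sp3 ✓
C7: sp3 ✓
C8: sp
C9: sp
C10: sp3 ✓
C11: sp3 ✓
C12: sp2
C13: sp2
C3, C6, C7, C10, C11 → 5 sp3 carbons.

5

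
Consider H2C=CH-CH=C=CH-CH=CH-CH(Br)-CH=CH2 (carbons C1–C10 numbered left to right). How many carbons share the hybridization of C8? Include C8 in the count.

C8 is sp3 (only σ bonds).
C1: sp2
C2: sp2
C3: sp2
C4: sp
C5: sp2
C6: sp2
C7: sp2
C8: sp3 ✓
C9: sp2
C10: sp2
1 carbon is sp3.

1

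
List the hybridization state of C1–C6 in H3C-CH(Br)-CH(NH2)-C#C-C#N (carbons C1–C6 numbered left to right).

C1 has 4 σ bonds: steric number 4 → sp3.
C2 (4 σ bonds) has steric number 4: sp3.
C3 has 4 σ bonds: steric number 4 → sp3.
C4 carries 2 σ bonds, plus two π bonds, giving a steric number of 2, so it is sp.
C5: 2 σ bonds, plus two π bonds; 2 regions of electron density → sp.
C6 carries 2 σ bonds, plus two π bonds, giving a steric number of 2, so it is sp.

C1 sp3, C2 sp3, C3 sp3, C4 sp, C5 sp, C6 sp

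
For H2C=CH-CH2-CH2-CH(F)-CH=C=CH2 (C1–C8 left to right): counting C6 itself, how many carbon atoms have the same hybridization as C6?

4

C6 is sp2 (one π bond).
C1: sp2 ✓
C2: sp2 ✓
C3: sp3
C4: sp3
C5: sp3
C6: sp2 ✓
C7: sp
C8: sp2 ✓
4 carbons are sp2.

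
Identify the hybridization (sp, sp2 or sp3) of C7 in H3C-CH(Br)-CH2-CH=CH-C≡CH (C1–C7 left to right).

C7 is sp: 2 σ bonds, plus two π bonds, 2 electron-density regions.

sp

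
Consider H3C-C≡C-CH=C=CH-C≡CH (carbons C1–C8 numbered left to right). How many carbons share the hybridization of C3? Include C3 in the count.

C3 is sp (two π bonds).
C1: sp3
C2: sp ✓
C3: sp ✓
C4: sp2
C5: sp ✓
C6: sp2
C7: sp ✓
C8: sp ✓
5 carbons are sp.

5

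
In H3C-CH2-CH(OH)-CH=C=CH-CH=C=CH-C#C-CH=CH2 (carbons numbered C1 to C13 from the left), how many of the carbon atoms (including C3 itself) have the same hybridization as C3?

3

C3 is sp3 (only σ bonds).
C1: sp3 ✓
C2: sp3 ✓
C3: sp3 ✓
C4: sp2
C5: sp
C6: sp2
C7: sp2
C8: sp
C9: sp2
C10: sp
C11: sp
C12: sp2
C13: sp2
3 carbons are sp3.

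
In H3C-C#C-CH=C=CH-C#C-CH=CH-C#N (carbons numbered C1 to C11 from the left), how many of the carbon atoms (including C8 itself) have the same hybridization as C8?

6

C8 is sp (two π bonds).
C1: sp3
C2: sp ✓
C3: sp ✓
C4: sp2
C5: sp ✓
C6: sp2
C7: sp ✓
C8: sp ✓
C9: sp2
C10: sp2
C11: sp ✓
6 carbons are sp.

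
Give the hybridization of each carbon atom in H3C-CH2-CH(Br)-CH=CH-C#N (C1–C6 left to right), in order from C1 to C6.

C1 has 4 σ bonds: steric number 4 → sp3.
C2 is sp3: 4 σ bonds, 4 electron-density regions.
C3 is sp3: 4 σ bonds, 4 electron-density regions.
C4 has 3 σ bonds, plus one π bond: steric number 3 → sp2.
C5: 3 σ bonds, plus one π bond — 3 electron domains, sp2.
C6: 2 σ bonds, plus two π bonds — 2 electron domains, sp.

C1 sp3, C2 sp3, C3 sp3, C4 sp2, C5 sp2, C6 sp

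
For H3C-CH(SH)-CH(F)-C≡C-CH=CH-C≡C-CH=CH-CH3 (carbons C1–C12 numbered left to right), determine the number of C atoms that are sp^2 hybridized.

C1: sp3
C2: sp3
C3: sp3
C4: sp
C5: sp
C6: sp2 ✓
C7: sp2 ✓
C8: sp
C9: sp
C10: sp2 ✓
C11: sp2 ✓
C12: sp3
C6, C7, C10, C11 → 4 sp2 carbons.

4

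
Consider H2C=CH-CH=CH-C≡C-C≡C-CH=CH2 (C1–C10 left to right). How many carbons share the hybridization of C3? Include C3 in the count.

6

C3 is sp2 (one π bond).
C1: sp2 ✓
C2: sp2 ✓
C3: sp2 ✓
C4: sp2 ✓
C5: sp
C6: sp
C7: sp
C8: sp
C9: sp2 ✓
C10: sp2 ✓
6 carbons are sp2.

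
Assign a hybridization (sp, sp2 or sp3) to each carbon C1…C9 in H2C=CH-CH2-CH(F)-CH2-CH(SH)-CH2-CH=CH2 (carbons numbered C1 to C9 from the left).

C1 — 3 σ bonds, plus one π bond. Steric number 3, so sp2.
C2 is sp2: 3 σ bonds, plus one π bond, 3 electron-density regions.
C3 (4 σ bonds) has steric number 4: sp3.
C4: 4 σ bonds; 4 regions of electron density → sp3.
C5 is sp3: 4 σ bonds, 4 electron-density regions.
C6 has 4 σ bonds: steric number 4 → sp3.
C7 is sp3: 4 σ bonds, 4 electron-density regions.
C8 — 3 σ bonds, plus one π bond. Steric number 3, so sp2.
C9: 3 σ bonds, plus one π bond — 3 electron domains, sp2.

C1 sp2, C2 sp2, C3 sp3, C4 sp3, C5 sp3, C6 sp3, C7 sp3, C8 sp2, C9 sp2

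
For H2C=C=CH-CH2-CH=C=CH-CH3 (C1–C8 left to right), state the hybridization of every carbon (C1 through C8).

C1 sp2, C2 sp, C3 sp2, C4 sp3, C5 sp2, C6 sp, C7 sp2, C8 sp3

C1 is sp2: 3 σ bonds, plus one π bond, 3 electron-density regions.
C2 — 2 σ bonds, plus two π bonds. Steric number 2, so sp.
C3 is sp2: 3 σ bonds, plus one π bond, 3 electron-density regions.
C4: 4 σ bonds; 4 regions of electron density → sp3.
C5 carries 3 σ bonds, plus one π bond, giving a steric number of 3, so it is sp2.
C6: 2 σ bonds, plus two π bonds; 2 regions of electron density → sp.
C7 is sp2: 3 σ bonds, plus one π bond, 3 electron-density regions.
C8 carries 4 σ bonds, giving a steric number of 4, so it is sp3.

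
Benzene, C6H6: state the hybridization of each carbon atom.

Every ring carbon has three σ bonds and contributes one p electron to the aromatic π system.

sp2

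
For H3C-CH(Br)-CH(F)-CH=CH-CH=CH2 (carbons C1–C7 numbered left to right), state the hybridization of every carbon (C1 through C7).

C1 (4 σ bonds) has steric number 4: sp3.
C2 — 4 σ bonds. Steric number 4, so sp3.
C3 (4 σ bonds) has steric number 4: sp3.
C4 is sp2: 3 σ bonds, plus one π bond, 3 electron-density regions.
C5 (3 σ bonds, plus one π bond) has steric number 3: sp2.
C6: 3 σ bonds, plus one π bond; 3 regions of electron density → sp2.
C7 (3 σ bonds, plus one π bond) has steric number 3: sp2.

C1 sp3, C2 sp3, C3 sp3, C4 sp2, C5 sp2, C6 sp2, C7 sp2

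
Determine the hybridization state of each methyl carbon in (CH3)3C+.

Each methyl carbon has 4 σ bonds: steric number 4 → sp3.

sp³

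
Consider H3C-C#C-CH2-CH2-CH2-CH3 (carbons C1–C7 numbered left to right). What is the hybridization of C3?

sp

C3: 2 σ bonds, plus two π bonds; 2 regions of electron density → sp.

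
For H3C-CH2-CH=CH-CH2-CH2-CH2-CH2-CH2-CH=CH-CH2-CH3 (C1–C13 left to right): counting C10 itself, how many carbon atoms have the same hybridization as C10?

C10 is sp2 (one π bond).
C1: sp3
C2: sp3
C3: sp2 ✓
C4: sp2 ✓
C5: sp3
C6: sp3
C7: sp3
C8: sp3
C9: sp3
C10: sp2 ✓
C11: sp2 ✓
C12: sp3
C13: sp3
4 carbons are sp2.

4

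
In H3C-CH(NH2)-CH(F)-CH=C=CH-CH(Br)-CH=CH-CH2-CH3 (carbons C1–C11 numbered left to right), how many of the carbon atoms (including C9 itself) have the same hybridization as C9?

4

C9 is sp2 (one π bond).
C1: sp3
C2: sp3
C3: sp3
C4: sp2 ✓
C5: sp
C6: sp2 ✓
C7: sp3
C8: sp2 ✓
C9: sp2 ✓
C10: sp3
C11: sp3
4 carbons are sp2.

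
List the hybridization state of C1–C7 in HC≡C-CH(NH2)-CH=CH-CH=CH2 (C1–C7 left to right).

C1 sp, C2 sp, C3 sp3, C4 sp2, C5 sp2, C6 sp2, C7 sp2

C1: 2 σ bonds, plus two π bonds — 2 electron domains, sp.
C2 has 2 σ bonds, plus two π bonds: steric number 2 → sp.
C3 is sp3: 4 σ bonds, 4 electron-density regions.
C4: 3 σ bonds, plus one π bond — 3 electron domains, sp2.
C5 is sp2: 3 σ bonds, plus one π bond, 3 electron-density regions.
C6: 3 σ bonds, plus one π bond; 3 regions of electron density → sp2.
C7 — 3 σ bonds, plus one π bond. Steric number 3, so sp2.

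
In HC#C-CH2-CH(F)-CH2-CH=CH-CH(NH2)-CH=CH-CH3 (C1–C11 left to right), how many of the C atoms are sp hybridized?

2

C1: sp ✓
C2: sp ✓
C3: sp3
C4: sp3
C5: sp3
C6: sp2
C7: sp2
C8: sp3
C9: sp2
C10: sp2
C11: sp3
C1, C2 → 2 sp carbons.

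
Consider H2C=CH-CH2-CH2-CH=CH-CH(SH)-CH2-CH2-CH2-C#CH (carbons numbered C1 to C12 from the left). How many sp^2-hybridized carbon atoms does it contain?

4

C1: sp2 ✓
C2: sp2 ✓
C3: sp3
C4: sp3
C5: sp2 ✓
C6: sp2 ✓
C7: sp3
C8: sp3
C9: sp3
C10: sp3
C11: sp
C12: sp
C1, C2, C5, C6 → 4 sp2 carbons.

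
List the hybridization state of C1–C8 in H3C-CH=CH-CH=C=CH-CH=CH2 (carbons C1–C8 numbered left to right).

C1 sp3, C2 sp2, C3 sp2, C4 sp2, C5 sp, C6 sp2, C7 sp2, C8 sp2

C1 is sp3: 4 σ bonds, 4 electron-density regions.
C2 — 3 σ bonds, plus one π bond. Steric number 3, so sp2.
C3 — 3 σ bonds, plus one π bond. Steric number 3, so sp2.
C4: 3 σ bonds, plus one π bond — 3 electron domains, sp2.
C5 (2 σ bonds, plus two π bonds) has steric number 2: sp.
C6 — 3 σ bonds, plus one π bond. Steric number 3, so sp2.
C7: 3 σ bonds, plus one π bond; 3 regions of electron density → sp2.
C8: 3 σ bonds, plus one π bond — 3 electron domains, sp2.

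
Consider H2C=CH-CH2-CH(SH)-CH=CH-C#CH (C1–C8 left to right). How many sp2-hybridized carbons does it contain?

4

C1: sp2 ✓
C2: sp2 ✓
C3: sp3
C4: sp3
C5: sp2 ✓
C6: sp2 ✓
C7: sp
C8: sp
C1, C2, C5, C6 → 4 sp2 carbons.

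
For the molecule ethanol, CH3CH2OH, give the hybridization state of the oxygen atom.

The oxygen atom: 2 σ bonds and 2 lone pairs; 4 regions of electron density → sp3.

sp³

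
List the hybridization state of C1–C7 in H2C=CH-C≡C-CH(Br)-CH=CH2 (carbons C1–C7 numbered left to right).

C1 is sp2: 3 σ bonds, plus one π bond, 3 electron-density regions.
C2 (3 σ bonds, plus one π bond) has steric number 3: sp2.
C3 — 2 σ bonds, plus two π bonds. Steric number 2, so sp.
C4 carries 2 σ bonds, plus two π bonds, giving a steric number of 2, so it is sp.
C5 has 4 σ bonds: steric number 4 → sp3.
C6 carries 3 σ bonds, plus one π bond, giving a steric number of 3, so it is sp2.
C7 has 3 σ bonds, plus one π bond: steric number 3 → sp2.

C1 sp2, C2 sp2, C3 sp, C4 sp, C5 sp3, C6 sp2, C7 sp2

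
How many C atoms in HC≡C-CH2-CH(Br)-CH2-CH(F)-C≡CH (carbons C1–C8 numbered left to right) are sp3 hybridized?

C1: sp
C2: sp
C3: sp3 ✓
C4: sp3 ✓
C5: sp3 ✓
C6: sp3 ✓
C7: sp
C8: sp
C3, C4, C5, C6 → 4 sp3 carbons.

4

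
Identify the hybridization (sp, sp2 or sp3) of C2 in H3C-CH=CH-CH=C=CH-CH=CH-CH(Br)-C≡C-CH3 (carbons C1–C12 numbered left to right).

C2 — 3 σ bonds, plus one π bond. Steric number 3, so sp2.

sp2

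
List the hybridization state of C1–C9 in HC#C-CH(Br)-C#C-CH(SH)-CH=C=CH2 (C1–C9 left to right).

C1 sp, C2 sp, C3 sp3, C4 sp, C5 sp, C6 sp3, C7 sp2, C8 sp, C9 sp2

C1 (2 σ bonds, plus two π bonds) has steric number 2: sp.
C2 (2 σ bonds, plus two π bonds) has steric number 2: sp.
C3 is sp3: 4 σ bonds, 4 electron-density regions.
C4 — 2 σ bonds, plus two π bonds. Steric number 2, so sp.
C5 — 2 σ bonds, plus two π bonds. Steric number 2, so sp.
C6 is sp3: 4 σ bonds, 4 electron-density regions.
C7 (3 σ bonds, plus one π bond) has steric number 3: sp2.
C8 is sp: 2 σ bonds, plus two π bonds, 2 electron-density regions.
C9 is sp2: 3 σ bonds, plus one π bond, 3 electron-density regions.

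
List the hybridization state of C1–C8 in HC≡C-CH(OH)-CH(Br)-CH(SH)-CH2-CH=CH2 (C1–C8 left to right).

C1 sp, C2 sp, C3 sp3, C4 sp3, C5 sp3, C6 sp3, C7 sp2, C8 sp2

C1 has 2 σ bonds, plus two π bonds: steric number 2 → sp.
C2: 2 σ bonds, plus two π bonds — 2 electron domains, sp.
C3 is sp3: 4 σ bonds, 4 electron-density regions.
C4: 4 σ bonds; 4 regions of electron density → sp3.
C5 carries 4 σ bonds, giving a steric number of 4, so it is sp3.
C6: 4 σ bonds; 4 regions of electron density → sp3.
C7: 3 σ bonds, plus one π bond; 3 regions of electron density → sp2.
C8 — 3 σ bonds, plus one π bond. Steric number 3, so sp2.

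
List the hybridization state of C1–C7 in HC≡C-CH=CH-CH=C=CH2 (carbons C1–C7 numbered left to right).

C1 has 2 σ bonds, plus two π bonds: steric number 2 → sp.
C2 is sp: 2 σ bonds, plus two π bonds, 2 electron-density regions.
C3 — 3 σ bonds, plus one π bond. Steric number 3, so sp2.
C4 (3 σ bonds, plus one π bond) has steric number 3: sp2.
C5 (3 σ bonds, plus one π bond) has steric number 3: sp2.
C6: 2 σ bonds, plus two π bonds — 2 electron domains, sp.
C7 (3 σ bonds, plus one π bond) has steric number 3: sp2.

C1 sp, C2 sp, C3 sp2, C4 sp2, C5 sp2, C6 sp, C7 sp2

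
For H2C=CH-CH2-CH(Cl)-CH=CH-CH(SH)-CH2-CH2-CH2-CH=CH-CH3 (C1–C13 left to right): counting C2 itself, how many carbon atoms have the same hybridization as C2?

6

C2 is sp2 (one π bond).
C1: sp2 ✓
C2: sp2 ✓
C3: sp3
C4: sp3
C5: sp2 ✓
C6: sp2 ✓
C7: sp3
C8: sp3
C9: sp3
C10: sp3
C11: sp2 ✓
C12: sp2 ✓
C13: sp3
6 carbons are sp2.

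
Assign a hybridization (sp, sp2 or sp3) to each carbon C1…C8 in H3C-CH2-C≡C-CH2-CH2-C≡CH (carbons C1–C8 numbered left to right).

C1: 4 σ bonds; 4 regions of electron density → sp3.
C2: 4 σ bonds; 4 regions of electron density → sp3.
C3 is sp: 2 σ bonds, plus two π bonds, 2 electron-density regions.
C4 has 2 σ bonds, plus two π bonds: steric number 2 → sp.
C5 — 4 σ bonds. Steric number 4, so sp3.
C6 is sp3: 4 σ bonds, 4 electron-density regions.
C7 (2 σ bonds, plus two π bonds) has steric number 2: sp.
C8 carries 2 σ bonds, plus two π bonds, giving a steric number of 2, so it is sp.

C1 sp3, C2 sp3, C3 sp, C4 sp, C5 sp3, C6 sp3, C7 sp, C8 sp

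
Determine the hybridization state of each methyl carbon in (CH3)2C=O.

sp3

Each methyl carbon is sp3: 4 σ bonds, 4 electron-density regions.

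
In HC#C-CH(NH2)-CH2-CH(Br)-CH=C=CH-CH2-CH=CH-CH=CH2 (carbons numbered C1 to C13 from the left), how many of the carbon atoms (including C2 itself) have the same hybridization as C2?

3

C2 is sp (two π bonds).
C1: sp ✓
C2: sp ✓
C3: sp3
C4: sp3
C5: sp3
C6: sp2
C7: sp ✓
C8: sp2
C9: sp3
C10: sp2
C11: sp2
C12: sp2
C13: sp2
3 carbons are sp.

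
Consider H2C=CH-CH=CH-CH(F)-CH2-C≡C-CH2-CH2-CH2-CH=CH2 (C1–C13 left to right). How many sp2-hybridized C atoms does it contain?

C1: sp2 ✓
C2: sp2 ✓
C3: sp2 ✓
C4: sp2 ✓
C5: sp3
C6: sp3
C7: sp
C8: sp
C9: sp3
C10: sp3
C11: sp3
C12: sp2 ✓
C13: sp2 ✓
C1, C2, C3, C4, C12, C13 → 6 sp2 carbons.

6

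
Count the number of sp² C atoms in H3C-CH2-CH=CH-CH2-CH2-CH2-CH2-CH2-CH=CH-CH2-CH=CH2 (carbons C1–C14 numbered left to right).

C1: sp3
C2: sp3
C3: sp2 ✓
C4: sp2 ✓
C5: sp3
C6: sp3
C7: sp3
C8: sp3
C9: sp3
C10: sp2 ✓
C11: sp2 ✓
C12: sp3
C13: sp2 ✓
C14: sp2 ✓
C3, C4, C10, C11, C13, C14 → 6 sp2 carbons.

6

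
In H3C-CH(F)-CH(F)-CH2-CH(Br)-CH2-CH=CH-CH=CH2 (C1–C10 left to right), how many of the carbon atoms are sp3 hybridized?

6

C1: sp3 ✓
C2: sp3 ✓
C3: sp3 ✓
C4: sp3 ✓
C5: sp3 ✓
C6: sp3 ✓
C7: sp2
C8: sp2
C9: sp2
C10: sp2
C1, C2, C3, C4, C5, C6 → 6 sp3 carbons.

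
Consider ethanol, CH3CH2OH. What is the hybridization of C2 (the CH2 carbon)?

C2 (the CH2 carbon) carries 4 σ bonds, giving a steric number of 4, so it is sp3.

sp^3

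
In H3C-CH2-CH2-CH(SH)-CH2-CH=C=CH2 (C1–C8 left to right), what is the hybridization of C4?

C4: 4 σ bonds; 4 regions of electron density → sp3.

sp3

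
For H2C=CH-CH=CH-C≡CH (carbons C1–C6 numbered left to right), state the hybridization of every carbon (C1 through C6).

C1 sp2, C2 sp2, C3 sp2, C4 sp2, C5 sp, C6 sp

C1 (3 σ bonds, plus one π bond) has steric number 3: sp2.
C2 has 3 σ bonds, plus one π bond: steric number 3 → sp2.
C3 carries 3 σ bonds, plus one π bond, giving a steric number of 3, so it is sp2.
C4 carries 3 σ bonds, plus one π bond, giving a steric number of 3, so it is sp2.
C5 is sp: 2 σ bonds, plus two π bonds, 2 electron-density regions.
C6 — 2 σ bonds, plus two π bonds. Steric number 2, so sp.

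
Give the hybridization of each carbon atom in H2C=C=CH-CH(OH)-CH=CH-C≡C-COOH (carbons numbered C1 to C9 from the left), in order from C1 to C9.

C1 is sp2: 3 σ bonds, plus one π bond, 3 electron-density regions.
C2 (2 σ bonds, plus two π bonds) has steric number 2: sp.
C3: 3 σ bonds, plus one π bond — 3 electron domains, sp2.
C4 carries 4 σ bonds, giving a steric number of 4, so it is sp3.
C5 has 3 σ bonds, plus one π bond: steric number 3 → sp2.
C6 (3 σ bonds, plus one π bond) has steric number 3: sp2.
C7 is sp: 2 σ bonds, plus two π bonds, 2 electron-density regions.
C8 is sp: 2 σ bonds, plus two π bonds, 2 electron-density regions.
C9 is sp2: 3 σ bonds, plus one π bond, 3 electron-density regions.

C1 sp2, C2 sp, C3 sp2, C4 sp3, C5 sp2, C6 sp2, C7 sp, C8 sp, C9 sp2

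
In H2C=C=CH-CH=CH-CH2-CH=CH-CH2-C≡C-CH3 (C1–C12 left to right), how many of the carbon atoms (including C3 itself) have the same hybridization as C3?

C3 is sp2 (one π bond).
C1: sp2 ✓
C2: sp
C3: sp2 ✓
C4: sp2 ✓
C5: sp2 ✓
C6: sp3
C7: sp2 ✓
C8: sp2 ✓
C9: sp3
C10: sp
C11: sp
C12: sp3
6 carbons are sp2.

6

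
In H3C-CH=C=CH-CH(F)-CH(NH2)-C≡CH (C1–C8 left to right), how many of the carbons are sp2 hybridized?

2

C1: sp3
C2: sp2 ✓
C3: sp
C4: sp2 ✓
C5: sp3
C6: sp3
C7: sp
C8: sp
C2, C4 → 2 sp2 carbons.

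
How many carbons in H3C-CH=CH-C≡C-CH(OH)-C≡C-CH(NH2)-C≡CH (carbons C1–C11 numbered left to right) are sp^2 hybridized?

C1: sp3
C2: sp2 ✓
C3: sp2 ✓
C4: sp
C5: sp
C6: sp3
C7: sp
C8: sp
C9: sp3
C10: sp
C11: sp
C2, C3 → 2 sp2 carbons.

2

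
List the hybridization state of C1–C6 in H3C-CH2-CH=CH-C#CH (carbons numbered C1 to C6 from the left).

C1 (4 σ bonds) has steric number 4: sp3.
C2 (4 σ bonds) has steric number 4: sp3.
C3 has 3 σ bonds, plus one π bond: steric number 3 → sp2.
C4 — 3 σ bonds, plus one π bond. Steric number 3, so sp2.
C5 has 2 σ bonds, plus two π bonds: steric number 2 → sp.
C6: 2 σ bonds, plus two π bonds — 2 electron domains, sp.

C1 sp3, C2 sp3, C3 sp2, C4 sp2, C5 sp, C6 sp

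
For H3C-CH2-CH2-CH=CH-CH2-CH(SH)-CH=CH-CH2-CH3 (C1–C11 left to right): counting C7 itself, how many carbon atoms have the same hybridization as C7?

7

C7 is sp3 (only σ bonds).
C1: sp3 ✓
C2: sp3 ✓
C3: sp3 ✓
C4: sp2
C5: sp2
C6: sp3 ✓
C7: sp3 ✓
C8: sp2
C9: sp2
C10: sp3 ✓
C11: sp3 ✓
7 carbons are sp3.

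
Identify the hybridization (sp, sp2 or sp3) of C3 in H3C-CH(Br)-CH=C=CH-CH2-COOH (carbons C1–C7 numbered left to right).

sp2

C3 — 3 σ bonds, plus one π bond. Steric number 3, so sp2.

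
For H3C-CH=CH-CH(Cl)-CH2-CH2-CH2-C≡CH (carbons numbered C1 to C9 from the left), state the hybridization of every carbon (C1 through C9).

C1: 4 σ bonds — 4 electron domains, sp3.
C2 (3 σ bonds, plus one π bond) has steric number 3: sp2.
C3 — 3 σ bonds, plus one π bond. Steric number 3, so sp2.
C4 has 4 σ bonds: steric number 4 → sp3.
C5: 4 σ bonds; 4 regions of electron density → sp3.
C6 carries 4 σ bonds, giving a steric number of 4, so it is sp3.
C7: 4 σ bonds — 4 electron domains, sp3.
C8 (2 σ bonds, plus two π bonds) has steric number 2: sp.
C9 (2 σ bonds, plus two π bonds) has steric number 2: sp.

C1 sp3, C2 sp2, C3 sp2, C4 sp3, C5 sp3, C6 sp3, C7 sp3, C8 sp, C9 sp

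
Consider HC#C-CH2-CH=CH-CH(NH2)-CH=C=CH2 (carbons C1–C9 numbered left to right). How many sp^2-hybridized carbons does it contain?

C1: sp
C2: sp
C3: sp3
C4: sp2 ✓
C5: sp2 ✓
C6: sp3
C7: sp2 ✓
C8: sp
C9: sp2 ✓
C4, C5, C7, C9 → 4 sp2 carbons.

4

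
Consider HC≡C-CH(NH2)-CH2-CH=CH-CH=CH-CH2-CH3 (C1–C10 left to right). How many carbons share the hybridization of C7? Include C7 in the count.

4

C7 is sp2 (one π bond).
C1: sp
C2: sp
C3: sp3
C4: sp3
C5: sp2 ✓
C6: sp2 ✓
C7: sp2 ✓
C8: sp2 ✓
C9: sp3
C10: sp3
4 carbons are sp2.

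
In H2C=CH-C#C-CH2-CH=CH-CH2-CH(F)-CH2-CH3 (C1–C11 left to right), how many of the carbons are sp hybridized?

2

C1: sp2
C2: sp2
C3: sp ✓
C4: sp ✓
C5: sp3
C6: sp2
C7: sp2
C8: sp3
C9: sp3
C10: sp3
C11: sp3
C3, C4 → 2 sp carbons.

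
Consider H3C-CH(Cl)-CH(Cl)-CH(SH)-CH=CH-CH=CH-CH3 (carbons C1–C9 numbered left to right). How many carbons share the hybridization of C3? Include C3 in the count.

5

C3 is sp3 (only σ bonds).
C1: sp3 ✓
C2: sp3 ✓
C3: sp3 ✓
C4: sp3 ✓
C5: sp2
C6: sp2
C7: sp2
C8: sp2
C9: sp3 ✓
5 carbons are sp3.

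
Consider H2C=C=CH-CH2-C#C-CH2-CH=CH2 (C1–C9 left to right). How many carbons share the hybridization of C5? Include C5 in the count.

C5 is sp (two π bonds).
C1: sp2
C2: sp ✓
C3: sp2
C4: sp3
C5: sp ✓
C6: sp ✓
C7: sp3
C8: sp2
C9: sp2
3 carbons are sp.

3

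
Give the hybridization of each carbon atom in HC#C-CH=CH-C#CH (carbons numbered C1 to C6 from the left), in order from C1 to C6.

C1 sp, C2 sp, C3 sp2, C4 sp2, C5 sp, C6 sp

C1: 2 σ bonds, plus two π bonds; 2 regions of electron density → sp.
C2 has 2 σ bonds, plus two π bonds: steric number 2 → sp.
C3: 3 σ bonds, plus one π bond — 3 electron domains, sp2.
C4 (3 σ bonds, plus one π bond) has steric number 3: sp2.
C5 has 2 σ bonds, plus two π bonds: steric number 2 → sp.
C6: 2 σ bonds, plus two π bonds — 2 electron domains, sp.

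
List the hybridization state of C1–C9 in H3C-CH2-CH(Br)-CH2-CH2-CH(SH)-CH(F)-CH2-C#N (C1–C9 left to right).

C1 sp3, C2 sp3, C3 sp3, C4 sp3, C5 sp3, C6 sp3, C7 sp3, C8 sp3, C9 sp

C1 — 4 σ bonds. Steric number 4, so sp3.
C2 (4 σ bonds) has steric number 4: sp3.
C3: 4 σ bonds; 4 regions of electron density → sp3.
C4 — 4 σ bonds. Steric number 4, so sp3.
C5 is sp3: 4 σ bonds, 4 electron-density regions.
C6: 4 σ bonds; 4 regions of electron density → sp3.
C7: 4 σ bonds; 4 regions of electron density → sp3.
C8 is sp3: 4 σ bonds, 4 electron-density regions.
C9 has 2 σ bonds, plus two π bonds: steric number 2 → sp.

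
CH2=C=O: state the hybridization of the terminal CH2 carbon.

sp²

The terminal CH2 carbon: 3 σ bonds, plus one π bond; 3 regions of electron density → sp2.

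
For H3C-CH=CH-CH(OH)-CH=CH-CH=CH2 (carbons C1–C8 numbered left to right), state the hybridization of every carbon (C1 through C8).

C1 sp3, C2 sp2, C3 sp2, C4 sp3, C5 sp2, C6 sp2, C7 sp2, C8 sp2

C1 carries 4 σ bonds, giving a steric number of 4, so it is sp3.
C2: 3 σ bonds, plus one π bond; 3 regions of electron density → sp2.
C3: 3 σ bonds, plus one π bond — 3 electron domains, sp2.
C4 (4 σ bonds) has steric number 4: sp3.
C5 has 3 σ bonds, plus one π bond: steric number 3 → sp2.
C6 — 3 σ bonds, plus one π bond. Steric number 3, so sp2.
C7 carries 3 σ bonds, plus one π bond, giving a steric number of 3, so it is sp2.
C8 (3 σ bonds, plus one π bond) has steric number 3: sp2.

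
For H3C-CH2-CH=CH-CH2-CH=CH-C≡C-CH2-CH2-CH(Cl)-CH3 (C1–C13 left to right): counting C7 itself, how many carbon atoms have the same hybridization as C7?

4

C7 is sp2 (one π bond).
C1: sp3
C2: sp3
C3: sp2 ✓
C4: sp2 ✓
C5: sp3
C6: sp2 ✓
C7: sp2 ✓
C8: sp
C9: sp
C10: sp3
C11: sp3
C12: sp3
C13: sp3
4 carbons are sp2.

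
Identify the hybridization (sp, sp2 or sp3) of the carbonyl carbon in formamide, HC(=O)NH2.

The carbonyl carbon has 3 σ bonds, plus one π bond: steric number 3 → sp2.

sp^2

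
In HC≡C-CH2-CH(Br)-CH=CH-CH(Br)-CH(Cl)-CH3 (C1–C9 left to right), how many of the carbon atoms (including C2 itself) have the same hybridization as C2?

C2 is sp (two π bonds).
C1: sp ✓
C2: sp ✓
C3: sp3
C4: sp3
C5: sp2
C6: sp2
C7: sp3
C8: sp3
C9: sp3
2 carbons are sp.

2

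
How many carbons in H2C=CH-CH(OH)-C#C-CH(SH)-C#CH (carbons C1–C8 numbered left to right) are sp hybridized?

4

C1: sp2
C2: sp2
C3: sp3
C4: sp ✓
C5: sp ✓
C6: sp3
C7: sp ✓
C8: sp ✓
C4, C5, C7, C8 → 4 sp carbons.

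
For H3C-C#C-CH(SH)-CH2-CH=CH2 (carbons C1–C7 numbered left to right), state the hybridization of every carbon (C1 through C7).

C1 sp3, C2 sp, C3 sp, C4 sp3, C5 sp3, C6 sp2, C7 sp2

C1: 4 σ bonds — 4 electron domains, sp3.
C2 has 2 σ bonds, plus two π bonds: steric number 2 → sp.
C3 — 2 σ bonds, plus two π bonds. Steric number 2, so sp.
C4 — 4 σ bonds. Steric number 4, so sp3.
C5: 4 σ bonds — 4 electron domains, sp3.
C6 is sp2: 3 σ bonds, plus one π bond, 3 electron-density regions.
C7: 3 σ bonds, plus one π bond — 3 electron domains, sp2.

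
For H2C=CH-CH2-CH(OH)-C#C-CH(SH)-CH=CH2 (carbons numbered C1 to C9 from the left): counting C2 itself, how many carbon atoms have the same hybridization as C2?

C2 is sp2 (one π bond).
C1: sp2 ✓
C2: sp2 ✓
C3: sp3
C4: sp3
C5: sp
C6: sp
C7: sp3
C8: sp2 ✓
C9: sp2 ✓
4 carbons are sp2.

4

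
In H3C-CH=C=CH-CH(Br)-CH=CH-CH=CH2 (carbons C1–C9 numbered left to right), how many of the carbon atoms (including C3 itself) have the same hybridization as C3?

1

C3 is sp (two π bonds).
C1: sp3
C2: sp2
C3: sp ✓
C4: sp2
C5: sp3
C6: sp2
C7: sp2
C8: sp2
C9: sp2
1 carbon is sp.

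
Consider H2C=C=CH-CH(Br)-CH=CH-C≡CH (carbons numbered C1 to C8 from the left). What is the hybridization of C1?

C1 — 3 σ bonds, plus one π bond. Steric number 3, so sp2.

sp^2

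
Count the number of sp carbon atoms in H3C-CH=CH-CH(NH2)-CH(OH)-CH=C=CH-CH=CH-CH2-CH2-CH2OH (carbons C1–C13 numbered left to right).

C1: sp3
C2: sp2
C3: sp2
C4: sp3
C5: sp3
C6: sp2
C7: sp ✓
C8: sp2
C9: sp2
C10: sp2
C11: sp3
C12: sp3
C13: sp3
C7 → 1 sp carbon.

1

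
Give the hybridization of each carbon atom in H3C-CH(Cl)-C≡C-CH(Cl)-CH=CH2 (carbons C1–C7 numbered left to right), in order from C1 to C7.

C1 has 4 σ bonds: steric number 4 → sp3.
C2 is sp3: 4 σ bonds, 4 electron-density regions.
C3 carries 2 σ bonds, plus two π bonds, giving a steric number of 2, so it is sp.
C4 is sp: 2 σ bonds, plus two π bonds, 2 electron-density regions.
C5 carries 4 σ bonds, giving a steric number of 4, so it is sp3.
C6 — 3 σ bonds, plus one π bond. Steric number 3, so sp2.
C7 (3 σ bonds, plus one π bond) has steric number 3: sp2.

C1 sp3, C2 sp3, C3 sp, C4 sp, C5 sp3, C6 sp2, C7 sp2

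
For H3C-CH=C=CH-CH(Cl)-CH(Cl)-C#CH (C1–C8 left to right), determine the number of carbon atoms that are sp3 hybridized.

3

C1: sp3 ✓
C2: sp2
C3: sp
C4: sp2
C5: sp3 ✓
C6: sp3 ✓
C7: sp
C8: sp
C1, C5, C6 → 3 sp3 carbons.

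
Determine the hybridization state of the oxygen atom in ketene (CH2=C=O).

The oxygen atom carries 1 σ bond and 2 lone pairs, plus one π bond, giving a steric number of 3, so it is sp2.

sp2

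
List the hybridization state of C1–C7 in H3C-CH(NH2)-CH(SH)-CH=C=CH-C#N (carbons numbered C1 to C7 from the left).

C1 carries 4 σ bonds, giving a steric number of 4, so it is sp3.
C2 — 4 σ bonds. Steric number 4, so sp3.
C3 carries 4 σ bonds, giving a steric number of 4, so it is sp3.
C4 is sp2: 3 σ bonds, plus one π bond, 3 electron-density regions.
C5 has 2 σ bonds, plus two π bonds: steric number 2 → sp.
C6 — 3 σ bonds, plus one π bond. Steric number 3, so sp2.
C7: 2 σ bonds, plus two π bonds — 2 electron domains, sp.

C1 sp3, C2 sp3, C3 sp3, C4 sp2, C5 sp, C6 sp2, C7 sp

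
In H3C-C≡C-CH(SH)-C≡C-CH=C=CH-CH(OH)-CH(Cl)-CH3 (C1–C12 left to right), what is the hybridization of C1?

C1 — 4 σ bonds. Steric number 4, so sp3.

sp3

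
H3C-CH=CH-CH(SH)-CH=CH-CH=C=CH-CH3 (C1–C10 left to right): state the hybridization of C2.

sp²

C2: 3 σ bonds, plus one π bond; 3 regions of electron density → sp2.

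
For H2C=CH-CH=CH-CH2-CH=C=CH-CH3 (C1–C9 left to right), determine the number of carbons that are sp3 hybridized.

2

C1: sp2
C2: sp2
C3: sp2
C4: sp2
C5: sp3 ✓
C6: sp2
C7: sp
C8: sp2
C9: sp3 ✓
C5, C9 → 2 sp3 carbons.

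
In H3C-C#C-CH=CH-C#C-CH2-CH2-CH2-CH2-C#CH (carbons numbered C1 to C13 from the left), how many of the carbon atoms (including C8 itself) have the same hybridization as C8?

C8 is sp3 (only σ bonds).
C1: sp3 ✓
C2: sp
C3: sp
C4: sp2
C5: sp2
C6: sp
C7: sp
C8: sp3 ✓
C9: sp3 ✓
C10: sp3 ✓
C11: sp3 ✓
C12: sp
C13: sp
5 carbons are sp3.

5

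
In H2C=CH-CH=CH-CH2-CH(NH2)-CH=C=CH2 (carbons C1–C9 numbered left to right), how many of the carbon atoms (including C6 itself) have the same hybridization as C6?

2

C6 is sp3 (only σ bonds).
C1: sp2
C2: sp2
C3: sp2
C4: sp2
C5: sp3 ✓
C6: sp3 ✓
C7: sp2
C8: sp
C9: sp2
2 carbons are sp3.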